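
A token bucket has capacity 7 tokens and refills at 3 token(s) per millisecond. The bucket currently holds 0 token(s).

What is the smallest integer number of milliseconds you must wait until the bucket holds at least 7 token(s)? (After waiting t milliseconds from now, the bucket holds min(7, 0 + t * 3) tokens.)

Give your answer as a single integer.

Need 0 + t * 3 >= 7, so t >= 7/3.
Smallest integer t = ceil(7/3) = 3.

Answer: 3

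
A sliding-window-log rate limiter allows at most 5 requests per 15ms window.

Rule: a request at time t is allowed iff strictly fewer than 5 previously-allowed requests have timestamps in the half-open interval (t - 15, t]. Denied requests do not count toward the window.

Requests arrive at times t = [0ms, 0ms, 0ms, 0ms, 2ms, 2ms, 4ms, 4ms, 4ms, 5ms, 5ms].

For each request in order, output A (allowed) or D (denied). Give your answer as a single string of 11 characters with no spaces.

Answer: AAAAADDDDDD

Derivation:
Tracking allowed requests in the window:
  req#1 t=0ms: ALLOW
  req#2 t=0ms: ALLOW
  req#3 t=0ms: ALLOW
  req#4 t=0ms: ALLOW
  req#5 t=2ms: ALLOW
  req#6 t=2ms: DENY
  req#7 t=4ms: DENY
  req#8 t=4ms: DENY
  req#9 t=4ms: DENY
  req#10 t=5ms: DENY
  req#11 t=5ms: DENY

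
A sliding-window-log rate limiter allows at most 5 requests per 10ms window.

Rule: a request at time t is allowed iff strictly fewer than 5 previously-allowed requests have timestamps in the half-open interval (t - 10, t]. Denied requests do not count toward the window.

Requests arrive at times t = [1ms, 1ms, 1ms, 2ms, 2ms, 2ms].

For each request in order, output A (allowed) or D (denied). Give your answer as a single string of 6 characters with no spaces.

Answer: AAAAAD

Derivation:
Tracking allowed requests in the window:
  req#1 t=1ms: ALLOW
  req#2 t=1ms: ALLOW
  req#3 t=1ms: ALLOW
  req#4 t=2ms: ALLOW
  req#5 t=2ms: ALLOW
  req#6 t=2ms: DENY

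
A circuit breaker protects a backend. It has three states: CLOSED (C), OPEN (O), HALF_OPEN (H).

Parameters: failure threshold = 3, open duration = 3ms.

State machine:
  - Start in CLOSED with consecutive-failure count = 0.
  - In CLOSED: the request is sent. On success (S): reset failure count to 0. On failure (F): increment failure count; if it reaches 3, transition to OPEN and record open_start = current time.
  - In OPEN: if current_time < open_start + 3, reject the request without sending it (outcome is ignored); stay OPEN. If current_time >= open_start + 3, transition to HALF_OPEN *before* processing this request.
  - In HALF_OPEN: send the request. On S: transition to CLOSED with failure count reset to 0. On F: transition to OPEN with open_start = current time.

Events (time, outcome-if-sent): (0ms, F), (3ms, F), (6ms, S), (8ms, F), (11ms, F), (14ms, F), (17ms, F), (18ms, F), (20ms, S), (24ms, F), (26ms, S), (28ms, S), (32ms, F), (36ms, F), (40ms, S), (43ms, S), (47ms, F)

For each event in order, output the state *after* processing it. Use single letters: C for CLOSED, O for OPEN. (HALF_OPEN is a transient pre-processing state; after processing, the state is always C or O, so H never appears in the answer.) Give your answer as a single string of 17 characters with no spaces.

State after each event:
  event#1 t=0ms outcome=F: state=CLOSED
  event#2 t=3ms outcome=F: state=CLOSED
  event#3 t=6ms outcome=S: state=CLOSED
  event#4 t=8ms outcome=F: state=CLOSED
  event#5 t=11ms outcome=F: state=CLOSED
  event#6 t=14ms outcome=F: state=OPEN
  event#7 t=17ms outcome=F: state=OPEN
  event#8 t=18ms outcome=F: state=OPEN
  event#9 t=20ms outcome=S: state=CLOSED
  event#10 t=24ms outcome=F: state=CLOSED
  event#11 t=26ms outcome=S: state=CLOSED
  event#12 t=28ms outcome=S: state=CLOSED
  event#13 t=32ms outcome=F: state=CLOSED
  event#14 t=36ms outcome=F: state=CLOSED
  event#15 t=40ms outcome=S: state=CLOSED
  event#16 t=43ms outcome=S: state=CLOSED
  event#17 t=47ms outcome=F: state=CLOSED

Answer: CCCCCOOOCCCCCCCCC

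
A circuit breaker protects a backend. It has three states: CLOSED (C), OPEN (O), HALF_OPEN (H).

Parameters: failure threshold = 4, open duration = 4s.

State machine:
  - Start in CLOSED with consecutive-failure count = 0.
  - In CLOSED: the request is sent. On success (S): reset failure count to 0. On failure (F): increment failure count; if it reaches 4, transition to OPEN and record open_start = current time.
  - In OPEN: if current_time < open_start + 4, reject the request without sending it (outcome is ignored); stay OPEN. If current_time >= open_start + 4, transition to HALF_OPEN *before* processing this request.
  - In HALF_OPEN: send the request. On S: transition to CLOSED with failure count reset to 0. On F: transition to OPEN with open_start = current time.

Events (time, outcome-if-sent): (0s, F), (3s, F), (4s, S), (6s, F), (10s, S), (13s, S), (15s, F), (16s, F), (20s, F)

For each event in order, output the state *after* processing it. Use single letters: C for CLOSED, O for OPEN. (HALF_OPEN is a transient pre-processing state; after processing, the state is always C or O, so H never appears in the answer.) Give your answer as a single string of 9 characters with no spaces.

Answer: CCCCCCCCC

Derivation:
State after each event:
  event#1 t=0s outcome=F: state=CLOSED
  event#2 t=3s outcome=F: state=CLOSED
  event#3 t=4s outcome=S: state=CLOSED
  event#4 t=6s outcome=F: state=CLOSED
  event#5 t=10s outcome=S: state=CLOSED
  event#6 t=13s outcome=S: state=CLOSED
  event#7 t=15s outcome=F: state=CLOSED
  event#8 t=16s outcome=F: state=CLOSED
  event#9 t=20s outcome=F: state=CLOSED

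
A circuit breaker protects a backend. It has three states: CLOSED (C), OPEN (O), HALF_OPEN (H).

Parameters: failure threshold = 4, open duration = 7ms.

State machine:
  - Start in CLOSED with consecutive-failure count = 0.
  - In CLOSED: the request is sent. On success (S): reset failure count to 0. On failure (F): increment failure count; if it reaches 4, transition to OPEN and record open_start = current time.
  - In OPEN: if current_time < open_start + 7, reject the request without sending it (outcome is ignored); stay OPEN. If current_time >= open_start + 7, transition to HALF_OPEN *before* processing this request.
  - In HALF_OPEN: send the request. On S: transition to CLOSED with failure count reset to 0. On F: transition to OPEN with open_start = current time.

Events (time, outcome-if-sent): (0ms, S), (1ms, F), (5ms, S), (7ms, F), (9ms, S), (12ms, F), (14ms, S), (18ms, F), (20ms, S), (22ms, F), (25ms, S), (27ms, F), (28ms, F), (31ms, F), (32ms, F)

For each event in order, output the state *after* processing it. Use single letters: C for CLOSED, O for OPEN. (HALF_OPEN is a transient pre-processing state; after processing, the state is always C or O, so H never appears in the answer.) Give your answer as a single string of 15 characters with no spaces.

Answer: CCCCCCCCCCCCCCO

Derivation:
State after each event:
  event#1 t=0ms outcome=S: state=CLOSED
  event#2 t=1ms outcome=F: state=CLOSED
  event#3 t=5ms outcome=S: state=CLOSED
  event#4 t=7ms outcome=F: state=CLOSED
  event#5 t=9ms outcome=S: state=CLOSED
  event#6 t=12ms outcome=F: state=CLOSED
  event#7 t=14ms outcome=S: state=CLOSED
  event#8 t=18ms outcome=F: state=CLOSED
  event#9 t=20ms outcome=S: state=CLOSED
  event#10 t=22ms outcome=F: state=CLOSED
  event#11 t=25ms outcome=S: state=CLOSED
  event#12 t=27ms outcome=F: state=CLOSED
  event#13 t=28ms outcome=F: state=CLOSED
  event#14 t=31ms outcome=F: state=CLOSED
  event#15 t=32ms outcome=F: state=OPEN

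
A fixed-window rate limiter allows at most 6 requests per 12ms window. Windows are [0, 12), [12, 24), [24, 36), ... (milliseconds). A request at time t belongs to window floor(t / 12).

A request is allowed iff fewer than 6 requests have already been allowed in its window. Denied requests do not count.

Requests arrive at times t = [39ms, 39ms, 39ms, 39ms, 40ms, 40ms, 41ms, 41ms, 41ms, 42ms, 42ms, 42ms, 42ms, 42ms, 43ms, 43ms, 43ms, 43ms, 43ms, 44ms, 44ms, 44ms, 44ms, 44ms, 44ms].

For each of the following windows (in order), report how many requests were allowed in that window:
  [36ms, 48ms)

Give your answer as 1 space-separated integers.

Answer: 6

Derivation:
Processing requests:
  req#1 t=39ms (window 3): ALLOW
  req#2 t=39ms (window 3): ALLOW
  req#3 t=39ms (window 3): ALLOW
  req#4 t=39ms (window 3): ALLOW
  req#5 t=40ms (window 3): ALLOW
  req#6 t=40ms (window 3): ALLOW
  req#7 t=41ms (window 3): DENY
  req#8 t=41ms (window 3): DENY
  req#9 t=41ms (window 3): DENY
  req#10 t=42ms (window 3): DENY
  req#11 t=42ms (window 3): DENY
  req#12 t=42ms (window 3): DENY
  req#13 t=42ms (window 3): DENY
  req#14 t=42ms (window 3): DENY
  req#15 t=43ms (window 3): DENY
  req#16 t=43ms (window 3): DENY
  req#17 t=43ms (window 3): DENY
  req#18 t=43ms (window 3): DENY
  req#19 t=43ms (window 3): DENY
  req#20 t=44ms (window 3): DENY
  req#21 t=44ms (window 3): DENY
  req#22 t=44ms (window 3): DENY
  req#23 t=44ms (window 3): DENY
  req#24 t=44ms (window 3): DENY
  req#25 t=44ms (window 3): DENY

Allowed counts by window: 6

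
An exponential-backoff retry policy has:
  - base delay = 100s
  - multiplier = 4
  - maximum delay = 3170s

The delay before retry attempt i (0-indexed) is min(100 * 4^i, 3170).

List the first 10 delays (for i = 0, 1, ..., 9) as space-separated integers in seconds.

Computing each delay:
  i=0: min(100*4^0, 3170) = 100
  i=1: min(100*4^1, 3170) = 400
  i=2: min(100*4^2, 3170) = 1600
  i=3: min(100*4^3, 3170) = 3170
  i=4: min(100*4^4, 3170) = 3170
  i=5: min(100*4^5, 3170) = 3170
  i=6: min(100*4^6, 3170) = 3170
  i=7: min(100*4^7, 3170) = 3170
  i=8: min(100*4^8, 3170) = 3170
  i=9: min(100*4^9, 3170) = 3170

Answer: 100 400 1600 3170 3170 3170 3170 3170 3170 3170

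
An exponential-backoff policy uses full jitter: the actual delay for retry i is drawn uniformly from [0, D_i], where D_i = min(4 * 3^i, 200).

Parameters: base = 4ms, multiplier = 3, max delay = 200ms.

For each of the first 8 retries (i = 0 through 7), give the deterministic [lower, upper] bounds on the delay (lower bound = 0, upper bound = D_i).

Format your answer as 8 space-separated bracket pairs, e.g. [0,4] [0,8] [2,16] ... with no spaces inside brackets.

Answer: [0,4] [0,12] [0,36] [0,108] [0,200] [0,200] [0,200] [0,200]

Derivation:
Computing bounds per retry:
  i=0: D_i=min(4*3^0,200)=4, bounds=[0,4]
  i=1: D_i=min(4*3^1,200)=12, bounds=[0,12]
  i=2: D_i=min(4*3^2,200)=36, bounds=[0,36]
  i=3: D_i=min(4*3^3,200)=108, bounds=[0,108]
  i=4: D_i=min(4*3^4,200)=200, bounds=[0,200]
  i=5: D_i=min(4*3^5,200)=200, bounds=[0,200]
  i=6: D_i=min(4*3^6,200)=200, bounds=[0,200]
  i=7: D_i=min(4*3^7,200)=200, bounds=[0,200]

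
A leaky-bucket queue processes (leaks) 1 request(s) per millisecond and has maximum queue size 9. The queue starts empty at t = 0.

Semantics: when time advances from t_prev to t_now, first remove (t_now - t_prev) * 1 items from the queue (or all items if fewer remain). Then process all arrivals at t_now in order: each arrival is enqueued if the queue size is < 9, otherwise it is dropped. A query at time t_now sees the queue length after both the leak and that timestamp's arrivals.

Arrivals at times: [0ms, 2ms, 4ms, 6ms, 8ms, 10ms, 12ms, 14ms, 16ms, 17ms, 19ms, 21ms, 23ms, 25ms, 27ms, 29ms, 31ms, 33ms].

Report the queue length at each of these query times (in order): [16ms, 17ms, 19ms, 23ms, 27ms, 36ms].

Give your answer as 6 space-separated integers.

Answer: 1 1 1 1 1 0

Derivation:
Queue lengths at query times:
  query t=16ms: backlog = 1
  query t=17ms: backlog = 1
  query t=19ms: backlog = 1
  query t=23ms: backlog = 1
  query t=27ms: backlog = 1
  query t=36ms: backlog = 0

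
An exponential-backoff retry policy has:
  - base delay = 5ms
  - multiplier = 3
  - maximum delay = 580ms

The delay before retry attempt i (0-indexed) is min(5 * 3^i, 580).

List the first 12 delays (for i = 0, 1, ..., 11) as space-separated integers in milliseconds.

Answer: 5 15 45 135 405 580 580 580 580 580 580 580

Derivation:
Computing each delay:
  i=0: min(5*3^0, 580) = 5
  i=1: min(5*3^1, 580) = 15
  i=2: min(5*3^2, 580) = 45
  i=3: min(5*3^3, 580) = 135
  i=4: min(5*3^4, 580) = 405
  i=5: min(5*3^5, 580) = 580
  i=6: min(5*3^6, 580) = 580
  i=7: min(5*3^7, 580) = 580
  i=8: min(5*3^8, 580) = 580
  i=9: min(5*3^9, 580) = 580
  i=10: min(5*3^10, 580) = 580
  i=11: min(5*3^11, 580) = 580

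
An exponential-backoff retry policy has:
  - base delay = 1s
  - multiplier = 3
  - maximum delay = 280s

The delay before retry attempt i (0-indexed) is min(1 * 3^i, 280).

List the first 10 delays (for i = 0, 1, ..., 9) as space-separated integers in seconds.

Computing each delay:
  i=0: min(1*3^0, 280) = 1
  i=1: min(1*3^1, 280) = 3
  i=2: min(1*3^2, 280) = 9
  i=3: min(1*3^3, 280) = 27
  i=4: min(1*3^4, 280) = 81
  i=5: min(1*3^5, 280) = 243
  i=6: min(1*3^6, 280) = 280
  i=7: min(1*3^7, 280) = 280
  i=8: min(1*3^8, 280) = 280
  i=9: min(1*3^9, 280) = 280

Answer: 1 3 9 27 81 243 280 280 280 280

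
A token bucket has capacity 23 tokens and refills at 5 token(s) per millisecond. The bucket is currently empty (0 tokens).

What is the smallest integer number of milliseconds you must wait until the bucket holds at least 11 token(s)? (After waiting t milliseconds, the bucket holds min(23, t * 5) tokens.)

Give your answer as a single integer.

Answer: 3

Derivation:
Need t * 5 >= 11, so t >= 11/5.
Smallest integer t = ceil(11/5) = 3.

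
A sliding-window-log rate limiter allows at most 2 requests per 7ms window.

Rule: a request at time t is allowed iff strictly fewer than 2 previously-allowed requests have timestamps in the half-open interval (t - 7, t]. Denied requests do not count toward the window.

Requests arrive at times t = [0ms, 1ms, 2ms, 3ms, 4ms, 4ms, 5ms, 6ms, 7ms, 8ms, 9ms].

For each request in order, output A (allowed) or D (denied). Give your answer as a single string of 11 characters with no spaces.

Tracking allowed requests in the window:
  req#1 t=0ms: ALLOW
  req#2 t=1ms: ALLOW
  req#3 t=2ms: DENY
  req#4 t=3ms: DENY
  req#5 t=4ms: DENY
  req#6 t=4ms: DENY
  req#7 t=5ms: DENY
  req#8 t=6ms: DENY
  req#9 t=7ms: ALLOW
  req#10 t=8ms: ALLOW
  req#11 t=9ms: DENY

Answer: AADDDDDDAAD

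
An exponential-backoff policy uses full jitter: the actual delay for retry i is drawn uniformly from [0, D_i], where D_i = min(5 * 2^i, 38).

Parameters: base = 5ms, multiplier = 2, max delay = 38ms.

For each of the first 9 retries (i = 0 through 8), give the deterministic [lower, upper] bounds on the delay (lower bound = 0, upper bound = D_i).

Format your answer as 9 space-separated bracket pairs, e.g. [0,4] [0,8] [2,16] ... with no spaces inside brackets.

Answer: [0,5] [0,10] [0,20] [0,38] [0,38] [0,38] [0,38] [0,38] [0,38]

Derivation:
Computing bounds per retry:
  i=0: D_i=min(5*2^0,38)=5, bounds=[0,5]
  i=1: D_i=min(5*2^1,38)=10, bounds=[0,10]
  i=2: D_i=min(5*2^2,38)=20, bounds=[0,20]
  i=3: D_i=min(5*2^3,38)=38, bounds=[0,38]
  i=4: D_i=min(5*2^4,38)=38, bounds=[0,38]
  i=5: D_i=min(5*2^5,38)=38, bounds=[0,38]
  i=6: D_i=min(5*2^6,38)=38, bounds=[0,38]
  i=7: D_i=min(5*2^7,38)=38, bounds=[0,38]
  i=8: D_i=min(5*2^8,38)=38, bounds=[0,38]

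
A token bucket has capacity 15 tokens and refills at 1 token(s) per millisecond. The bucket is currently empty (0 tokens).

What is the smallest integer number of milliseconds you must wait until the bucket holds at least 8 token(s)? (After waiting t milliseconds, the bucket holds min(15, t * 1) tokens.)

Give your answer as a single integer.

Answer: 8

Derivation:
Need t * 1 >= 8, so t >= 8/1.
Smallest integer t = ceil(8/1) = 8.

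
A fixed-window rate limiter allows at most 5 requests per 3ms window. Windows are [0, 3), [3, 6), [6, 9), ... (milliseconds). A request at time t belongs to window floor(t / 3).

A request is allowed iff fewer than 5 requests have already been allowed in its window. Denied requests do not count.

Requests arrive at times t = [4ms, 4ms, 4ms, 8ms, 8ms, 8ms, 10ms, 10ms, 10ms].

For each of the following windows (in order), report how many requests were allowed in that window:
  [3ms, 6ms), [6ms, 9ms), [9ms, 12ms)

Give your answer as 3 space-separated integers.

Answer: 3 3 3

Derivation:
Processing requests:
  req#1 t=4ms (window 1): ALLOW
  req#2 t=4ms (window 1): ALLOW
  req#3 t=4ms (window 1): ALLOW
  req#4 t=8ms (window 2): ALLOW
  req#5 t=8ms (window 2): ALLOW
  req#6 t=8ms (window 2): ALLOW
  req#7 t=10ms (window 3): ALLOW
  req#8 t=10ms (window 3): ALLOW
  req#9 t=10ms (window 3): ALLOW

Allowed counts by window: 3 3 3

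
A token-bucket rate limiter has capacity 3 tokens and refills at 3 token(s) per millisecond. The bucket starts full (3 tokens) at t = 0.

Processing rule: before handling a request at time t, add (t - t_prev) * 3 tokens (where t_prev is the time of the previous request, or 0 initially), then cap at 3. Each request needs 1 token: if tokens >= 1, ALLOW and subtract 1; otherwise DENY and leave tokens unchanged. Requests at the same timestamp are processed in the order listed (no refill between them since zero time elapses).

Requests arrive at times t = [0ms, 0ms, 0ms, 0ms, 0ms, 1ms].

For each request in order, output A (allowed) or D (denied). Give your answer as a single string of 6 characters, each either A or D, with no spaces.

Simulating step by step:
  req#1 t=0ms: ALLOW
  req#2 t=0ms: ALLOW
  req#3 t=0ms: ALLOW
  req#4 t=0ms: DENY
  req#5 t=0ms: DENY
  req#6 t=1ms: ALLOW

Answer: AAADDA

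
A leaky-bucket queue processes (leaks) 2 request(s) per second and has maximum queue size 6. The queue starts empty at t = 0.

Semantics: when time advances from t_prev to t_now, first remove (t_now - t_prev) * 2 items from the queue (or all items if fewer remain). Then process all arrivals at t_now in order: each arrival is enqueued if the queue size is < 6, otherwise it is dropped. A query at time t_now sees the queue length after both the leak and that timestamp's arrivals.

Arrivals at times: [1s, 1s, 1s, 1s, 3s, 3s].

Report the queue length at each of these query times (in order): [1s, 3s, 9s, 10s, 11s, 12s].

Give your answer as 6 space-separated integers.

Answer: 4 2 0 0 0 0

Derivation:
Queue lengths at query times:
  query t=1s: backlog = 4
  query t=3s: backlog = 2
  query t=9s: backlog = 0
  query t=10s: backlog = 0
  query t=11s: backlog = 0
  query t=12s: backlog = 0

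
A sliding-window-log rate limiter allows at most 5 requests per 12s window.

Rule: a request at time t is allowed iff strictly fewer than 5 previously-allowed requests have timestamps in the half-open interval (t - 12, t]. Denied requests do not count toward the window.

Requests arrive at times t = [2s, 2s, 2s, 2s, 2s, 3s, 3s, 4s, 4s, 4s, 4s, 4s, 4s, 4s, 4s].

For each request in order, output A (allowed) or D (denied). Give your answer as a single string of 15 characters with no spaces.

Tracking allowed requests in the window:
  req#1 t=2s: ALLOW
  req#2 t=2s: ALLOW
  req#3 t=2s: ALLOW
  req#4 t=2s: ALLOW
  req#5 t=2s: ALLOW
  req#6 t=3s: DENY
  req#7 t=3s: DENY
  req#8 t=4s: DENY
  req#9 t=4s: DENY
  req#10 t=4s: DENY
  req#11 t=4s: DENY
  req#12 t=4s: DENY
  req#13 t=4s: DENY
  req#14 t=4s: DENY
  req#15 t=4s: DENY

Answer: AAAAADDDDDDDDDD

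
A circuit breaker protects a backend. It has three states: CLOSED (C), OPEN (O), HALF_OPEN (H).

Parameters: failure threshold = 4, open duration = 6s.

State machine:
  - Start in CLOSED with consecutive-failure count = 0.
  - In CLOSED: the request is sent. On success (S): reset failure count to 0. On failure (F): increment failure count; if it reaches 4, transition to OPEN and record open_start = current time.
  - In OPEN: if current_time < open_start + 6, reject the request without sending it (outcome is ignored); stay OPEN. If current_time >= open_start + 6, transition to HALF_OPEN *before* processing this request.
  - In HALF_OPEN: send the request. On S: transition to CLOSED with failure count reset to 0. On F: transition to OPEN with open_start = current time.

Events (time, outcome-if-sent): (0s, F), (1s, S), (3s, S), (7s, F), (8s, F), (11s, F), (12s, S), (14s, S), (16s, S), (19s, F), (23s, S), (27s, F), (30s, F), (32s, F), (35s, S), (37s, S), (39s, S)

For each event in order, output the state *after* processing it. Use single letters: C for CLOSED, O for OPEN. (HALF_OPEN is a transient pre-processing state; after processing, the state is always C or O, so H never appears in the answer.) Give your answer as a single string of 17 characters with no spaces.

Answer: CCCCCCCCCCCCCCCCC

Derivation:
State after each event:
  event#1 t=0s outcome=F: state=CLOSED
  event#2 t=1s outcome=S: state=CLOSED
  event#3 t=3s outcome=S: state=CLOSED
  event#4 t=7s outcome=F: state=CLOSED
  event#5 t=8s outcome=F: state=CLOSED
  event#6 t=11s outcome=F: state=CLOSED
  event#7 t=12s outcome=S: state=CLOSED
  event#8 t=14s outcome=S: state=CLOSED
  event#9 t=16s outcome=S: state=CLOSED
  event#10 t=19s outcome=F: state=CLOSED
  event#11 t=23s outcome=S: state=CLOSED
  event#12 t=27s outcome=F: state=CLOSED
  event#13 t=30s outcome=F: state=CLOSED
  event#14 t=32s outcome=F: state=CLOSED
  event#15 t=35s outcome=S: state=CLOSED
  event#16 t=37s outcome=S: state=CLOSED
  event#17 t=39s outcome=S: state=CLOSED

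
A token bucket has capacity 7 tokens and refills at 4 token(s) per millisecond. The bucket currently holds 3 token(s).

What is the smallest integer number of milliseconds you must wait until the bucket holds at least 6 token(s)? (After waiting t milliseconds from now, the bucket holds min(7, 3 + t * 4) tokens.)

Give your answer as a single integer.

Need 3 + t * 4 >= 6, so t >= 3/4.
Smallest integer t = ceil(3/4) = 1.

Answer: 1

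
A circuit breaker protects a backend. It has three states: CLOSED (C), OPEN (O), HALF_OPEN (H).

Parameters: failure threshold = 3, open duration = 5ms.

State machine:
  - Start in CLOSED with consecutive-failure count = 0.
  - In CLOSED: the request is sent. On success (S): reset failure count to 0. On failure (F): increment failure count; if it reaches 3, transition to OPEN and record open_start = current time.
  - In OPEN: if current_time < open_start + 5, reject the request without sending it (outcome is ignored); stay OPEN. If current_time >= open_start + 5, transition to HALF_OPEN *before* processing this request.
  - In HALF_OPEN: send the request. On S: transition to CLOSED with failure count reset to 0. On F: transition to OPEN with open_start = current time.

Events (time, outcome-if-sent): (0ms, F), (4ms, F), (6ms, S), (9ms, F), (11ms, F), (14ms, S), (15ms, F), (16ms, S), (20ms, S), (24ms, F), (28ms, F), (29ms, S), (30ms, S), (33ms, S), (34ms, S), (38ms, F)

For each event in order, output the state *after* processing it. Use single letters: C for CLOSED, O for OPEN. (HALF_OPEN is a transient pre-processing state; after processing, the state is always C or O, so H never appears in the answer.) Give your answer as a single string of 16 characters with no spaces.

State after each event:
  event#1 t=0ms outcome=F: state=CLOSED
  event#2 t=4ms outcome=F: state=CLOSED
  event#3 t=6ms outcome=S: state=CLOSED
  event#4 t=9ms outcome=F: state=CLOSED
  event#5 t=11ms outcome=F: state=CLOSED
  event#6 t=14ms outcome=S: state=CLOSED
  event#7 t=15ms outcome=F: state=CLOSED
  event#8 t=16ms outcome=S: state=CLOSED
  event#9 t=20ms outcome=S: state=CLOSED
  event#10 t=24ms outcome=F: state=CLOSED
  event#11 t=28ms outcome=F: state=CLOSED
  event#12 t=29ms outcome=S: state=CLOSED
  event#13 t=30ms outcome=S: state=CLOSED
  event#14 t=33ms outcome=S: state=CLOSED
  event#15 t=34ms outcome=S: state=CLOSED
  event#16 t=38ms outcome=F: state=CLOSED

Answer: CCCCCCCCCCCCCCCC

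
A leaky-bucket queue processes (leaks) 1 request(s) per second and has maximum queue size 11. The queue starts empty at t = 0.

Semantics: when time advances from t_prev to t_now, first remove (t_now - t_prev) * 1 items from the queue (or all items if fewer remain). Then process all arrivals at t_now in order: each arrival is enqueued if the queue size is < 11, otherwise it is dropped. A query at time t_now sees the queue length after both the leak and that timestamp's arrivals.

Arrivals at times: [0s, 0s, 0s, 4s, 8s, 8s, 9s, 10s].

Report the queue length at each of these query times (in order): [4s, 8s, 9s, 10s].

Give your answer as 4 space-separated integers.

Queue lengths at query times:
  query t=4s: backlog = 1
  query t=8s: backlog = 2
  query t=9s: backlog = 2
  query t=10s: backlog = 2

Answer: 1 2 2 2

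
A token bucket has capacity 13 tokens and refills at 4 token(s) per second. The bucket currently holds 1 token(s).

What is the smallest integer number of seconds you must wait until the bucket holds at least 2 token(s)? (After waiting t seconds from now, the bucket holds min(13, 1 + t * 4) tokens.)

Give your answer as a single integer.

Need 1 + t * 4 >= 2, so t >= 1/4.
Smallest integer t = ceil(1/4) = 1.

Answer: 1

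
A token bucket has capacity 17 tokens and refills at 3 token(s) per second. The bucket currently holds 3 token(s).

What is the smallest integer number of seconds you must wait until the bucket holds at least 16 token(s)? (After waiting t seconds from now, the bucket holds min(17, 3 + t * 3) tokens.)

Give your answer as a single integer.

Need 3 + t * 3 >= 16, so t >= 13/3.
Smallest integer t = ceil(13/3) = 5.

Answer: 5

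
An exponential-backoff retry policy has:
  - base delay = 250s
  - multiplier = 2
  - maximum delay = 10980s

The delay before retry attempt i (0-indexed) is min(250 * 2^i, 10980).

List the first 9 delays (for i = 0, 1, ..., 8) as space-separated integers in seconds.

Computing each delay:
  i=0: min(250*2^0, 10980) = 250
  i=1: min(250*2^1, 10980) = 500
  i=2: min(250*2^2, 10980) = 1000
  i=3: min(250*2^3, 10980) = 2000
  i=4: min(250*2^4, 10980) = 4000
  i=5: min(250*2^5, 10980) = 8000
  i=6: min(250*2^6, 10980) = 10980
  i=7: min(250*2^7, 10980) = 10980
  i=8: min(250*2^8, 10980) = 10980

Answer: 250 500 1000 2000 4000 8000 10980 10980 10980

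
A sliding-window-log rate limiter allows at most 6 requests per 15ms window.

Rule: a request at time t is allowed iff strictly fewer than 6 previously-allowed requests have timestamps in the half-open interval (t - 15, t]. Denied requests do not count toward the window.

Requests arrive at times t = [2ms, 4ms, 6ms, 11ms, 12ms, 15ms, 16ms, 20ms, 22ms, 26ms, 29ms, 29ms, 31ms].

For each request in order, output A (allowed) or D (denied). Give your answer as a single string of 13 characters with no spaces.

Tracking allowed requests in the window:
  req#1 t=2ms: ALLOW
  req#2 t=4ms: ALLOW
  req#3 t=6ms: ALLOW
  req#4 t=11ms: ALLOW
  req#5 t=12ms: ALLOW
  req#6 t=15ms: ALLOW
  req#7 t=16ms: DENY
  req#8 t=20ms: ALLOW
  req#9 t=22ms: ALLOW
  req#10 t=26ms: ALLOW
  req#11 t=29ms: ALLOW
  req#12 t=29ms: ALLOW
  req#13 t=31ms: ALLOW

Answer: AAAAAADAAAAAA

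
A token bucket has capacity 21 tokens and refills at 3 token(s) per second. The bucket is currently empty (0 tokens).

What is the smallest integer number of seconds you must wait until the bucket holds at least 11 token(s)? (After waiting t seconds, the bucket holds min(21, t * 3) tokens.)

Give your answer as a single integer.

Need t * 3 >= 11, so t >= 11/3.
Smallest integer t = ceil(11/3) = 4.

Answer: 4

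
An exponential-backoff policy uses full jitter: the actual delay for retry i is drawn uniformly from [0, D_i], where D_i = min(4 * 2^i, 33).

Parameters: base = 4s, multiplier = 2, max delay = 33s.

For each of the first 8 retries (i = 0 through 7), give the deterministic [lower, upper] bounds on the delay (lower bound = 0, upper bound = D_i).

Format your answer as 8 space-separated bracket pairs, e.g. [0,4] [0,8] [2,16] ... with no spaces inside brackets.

Computing bounds per retry:
  i=0: D_i=min(4*2^0,33)=4, bounds=[0,4]
  i=1: D_i=min(4*2^1,33)=8, bounds=[0,8]
  i=2: D_i=min(4*2^2,33)=16, bounds=[0,16]
  i=3: D_i=min(4*2^3,33)=32, bounds=[0,32]
  i=4: D_i=min(4*2^4,33)=33, bounds=[0,33]
  i=5: D_i=min(4*2^5,33)=33, bounds=[0,33]
  i=6: D_i=min(4*2^6,33)=33, bounds=[0,33]
  i=7: D_i=min(4*2^7,33)=33, bounds=[0,33]

Answer: [0,4] [0,8] [0,16] [0,32] [0,33] [0,33] [0,33] [0,33]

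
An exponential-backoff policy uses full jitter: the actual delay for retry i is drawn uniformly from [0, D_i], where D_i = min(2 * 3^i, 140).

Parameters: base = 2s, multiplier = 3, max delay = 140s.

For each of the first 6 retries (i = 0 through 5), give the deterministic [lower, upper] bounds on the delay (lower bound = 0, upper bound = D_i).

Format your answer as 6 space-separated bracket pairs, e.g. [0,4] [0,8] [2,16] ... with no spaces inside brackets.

Answer: [0,2] [0,6] [0,18] [0,54] [0,140] [0,140]

Derivation:
Computing bounds per retry:
  i=0: D_i=min(2*3^0,140)=2, bounds=[0,2]
  i=1: D_i=min(2*3^1,140)=6, bounds=[0,6]
  i=2: D_i=min(2*3^2,140)=18, bounds=[0,18]
  i=3: D_i=min(2*3^3,140)=54, bounds=[0,54]
  i=4: D_i=min(2*3^4,140)=140, bounds=[0,140]
  i=5: D_i=min(2*3^5,140)=140, bounds=[0,140]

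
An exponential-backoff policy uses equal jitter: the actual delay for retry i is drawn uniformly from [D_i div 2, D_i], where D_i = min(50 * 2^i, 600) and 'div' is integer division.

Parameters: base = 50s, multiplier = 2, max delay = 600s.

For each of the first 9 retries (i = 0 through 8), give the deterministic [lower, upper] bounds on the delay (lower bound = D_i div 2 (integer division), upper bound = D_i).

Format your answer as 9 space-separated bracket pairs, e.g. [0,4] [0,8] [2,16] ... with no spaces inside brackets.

Answer: [25,50] [50,100] [100,200] [200,400] [300,600] [300,600] [300,600] [300,600] [300,600]

Derivation:
Computing bounds per retry:
  i=0: D_i=min(50*2^0,600)=50, bounds=[25,50]
  i=1: D_i=min(50*2^1,600)=100, bounds=[50,100]
  i=2: D_i=min(50*2^2,600)=200, bounds=[100,200]
  i=3: D_i=min(50*2^3,600)=400, bounds=[200,400]
  i=4: D_i=min(50*2^4,600)=600, bounds=[300,600]
  i=5: D_i=min(50*2^5,600)=600, bounds=[300,600]
  i=6: D_i=min(50*2^6,600)=600, bounds=[300,600]
  i=7: D_i=min(50*2^7,600)=600, bounds=[300,600]
  i=8: D_i=min(50*2^8,600)=600, bounds=[300,600]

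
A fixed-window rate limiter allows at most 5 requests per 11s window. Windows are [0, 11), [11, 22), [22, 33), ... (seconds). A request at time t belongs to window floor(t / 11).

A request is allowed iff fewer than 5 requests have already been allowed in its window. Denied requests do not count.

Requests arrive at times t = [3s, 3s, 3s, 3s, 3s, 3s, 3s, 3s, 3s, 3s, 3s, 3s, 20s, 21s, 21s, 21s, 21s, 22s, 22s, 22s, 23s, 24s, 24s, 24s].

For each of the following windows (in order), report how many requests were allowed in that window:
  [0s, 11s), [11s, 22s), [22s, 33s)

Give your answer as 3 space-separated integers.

Answer: 5 5 5

Derivation:
Processing requests:
  req#1 t=3s (window 0): ALLOW
  req#2 t=3s (window 0): ALLOW
  req#3 t=3s (window 0): ALLOW
  req#4 t=3s (window 0): ALLOW
  req#5 t=3s (window 0): ALLOW
  req#6 t=3s (window 0): DENY
  req#7 t=3s (window 0): DENY
  req#8 t=3s (window 0): DENY
  req#9 t=3s (window 0): DENY
  req#10 t=3s (window 0): DENY
  req#11 t=3s (window 0): DENY
  req#12 t=3s (window 0): DENY
  req#13 t=20s (window 1): ALLOW
  req#14 t=21s (window 1): ALLOW
  req#15 t=21s (window 1): ALLOW
  req#16 t=21s (window 1): ALLOW
  req#17 t=21s (window 1): ALLOW
  req#18 t=22s (window 2): ALLOW
  req#19 t=22s (window 2): ALLOW
  req#20 t=22s (window 2): ALLOW
  req#21 t=23s (window 2): ALLOW
  req#22 t=24s (window 2): ALLOW
  req#23 t=24s (window 2): DENY
  req#24 t=24s (window 2): DENY

Allowed counts by window: 5 5 5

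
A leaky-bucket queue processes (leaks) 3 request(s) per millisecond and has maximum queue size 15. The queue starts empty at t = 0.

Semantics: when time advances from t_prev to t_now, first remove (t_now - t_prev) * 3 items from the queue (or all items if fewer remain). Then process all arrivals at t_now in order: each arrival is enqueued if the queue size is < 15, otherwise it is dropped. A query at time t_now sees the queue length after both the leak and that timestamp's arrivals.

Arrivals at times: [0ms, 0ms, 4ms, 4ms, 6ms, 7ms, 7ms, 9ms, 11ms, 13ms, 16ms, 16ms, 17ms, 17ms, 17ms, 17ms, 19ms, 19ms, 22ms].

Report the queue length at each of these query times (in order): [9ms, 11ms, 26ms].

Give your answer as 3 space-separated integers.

Queue lengths at query times:
  query t=9ms: backlog = 1
  query t=11ms: backlog = 1
  query t=26ms: backlog = 0

Answer: 1 1 0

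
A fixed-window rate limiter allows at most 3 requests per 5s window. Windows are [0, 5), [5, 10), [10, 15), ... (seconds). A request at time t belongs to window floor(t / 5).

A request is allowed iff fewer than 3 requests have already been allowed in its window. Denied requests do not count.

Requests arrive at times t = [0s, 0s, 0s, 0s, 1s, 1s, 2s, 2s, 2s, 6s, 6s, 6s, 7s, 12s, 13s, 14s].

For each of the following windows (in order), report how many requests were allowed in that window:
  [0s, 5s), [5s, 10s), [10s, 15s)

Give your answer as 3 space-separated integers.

Processing requests:
  req#1 t=0s (window 0): ALLOW
  req#2 t=0s (window 0): ALLOW
  req#3 t=0s (window 0): ALLOW
  req#4 t=0s (window 0): DENY
  req#5 t=1s (window 0): DENY
  req#6 t=1s (window 0): DENY
  req#7 t=2s (window 0): DENY
  req#8 t=2s (window 0): DENY
  req#9 t=2s (window 0): DENY
  req#10 t=6s (window 1): ALLOW
  req#11 t=6s (window 1): ALLOW
  req#12 t=6s (window 1): ALLOW
  req#13 t=7s (window 1): DENY
  req#14 t=12s (window 2): ALLOW
  req#15 t=13s (window 2): ALLOW
  req#16 t=14s (window 2): ALLOW

Allowed counts by window: 3 3 3

Answer: 3 3 3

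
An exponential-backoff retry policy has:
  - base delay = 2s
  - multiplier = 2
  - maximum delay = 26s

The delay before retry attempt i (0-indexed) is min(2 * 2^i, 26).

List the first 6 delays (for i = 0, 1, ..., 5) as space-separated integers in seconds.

Answer: 2 4 8 16 26 26

Derivation:
Computing each delay:
  i=0: min(2*2^0, 26) = 2
  i=1: min(2*2^1, 26) = 4
  i=2: min(2*2^2, 26) = 8
  i=3: min(2*2^3, 26) = 16
  i=4: min(2*2^4, 26) = 26
  i=5: min(2*2^5, 26) = 26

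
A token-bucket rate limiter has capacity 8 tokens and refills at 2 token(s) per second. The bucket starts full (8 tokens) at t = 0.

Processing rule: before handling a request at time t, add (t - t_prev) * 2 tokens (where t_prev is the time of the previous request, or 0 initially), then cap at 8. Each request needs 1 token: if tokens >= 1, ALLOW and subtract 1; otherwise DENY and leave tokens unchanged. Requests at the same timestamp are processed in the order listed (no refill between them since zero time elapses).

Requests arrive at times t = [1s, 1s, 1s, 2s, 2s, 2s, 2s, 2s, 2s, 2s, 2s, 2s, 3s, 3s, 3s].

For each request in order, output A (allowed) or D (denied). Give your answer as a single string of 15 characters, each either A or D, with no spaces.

Simulating step by step:
  req#1 t=1s: ALLOW
  req#2 t=1s: ALLOW
  req#3 t=1s: ALLOW
  req#4 t=2s: ALLOW
  req#5 t=2s: ALLOW
  req#6 t=2s: ALLOW
  req#7 t=2s: ALLOW
  req#8 t=2s: ALLOW
  req#9 t=2s: ALLOW
  req#10 t=2s: ALLOW
  req#11 t=2s: DENY
  req#12 t=2s: DENY
  req#13 t=3s: ALLOW
  req#14 t=3s: ALLOW
  req#15 t=3s: DENY

Answer: AAAAAAAAAADDAAD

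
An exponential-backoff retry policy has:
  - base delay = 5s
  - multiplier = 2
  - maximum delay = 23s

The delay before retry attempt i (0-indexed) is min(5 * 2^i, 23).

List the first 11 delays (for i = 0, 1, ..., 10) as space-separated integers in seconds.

Computing each delay:
  i=0: min(5*2^0, 23) = 5
  i=1: min(5*2^1, 23) = 10
  i=2: min(5*2^2, 23) = 20
  i=3: min(5*2^3, 23) = 23
  i=4: min(5*2^4, 23) = 23
  i=5: min(5*2^5, 23) = 23
  i=6: min(5*2^6, 23) = 23
  i=7: min(5*2^7, 23) = 23
  i=8: min(5*2^8, 23) = 23
  i=9: min(5*2^9, 23) = 23
  i=10: min(5*2^10, 23) = 23

Answer: 5 10 20 23 23 23 23 23 23 23 23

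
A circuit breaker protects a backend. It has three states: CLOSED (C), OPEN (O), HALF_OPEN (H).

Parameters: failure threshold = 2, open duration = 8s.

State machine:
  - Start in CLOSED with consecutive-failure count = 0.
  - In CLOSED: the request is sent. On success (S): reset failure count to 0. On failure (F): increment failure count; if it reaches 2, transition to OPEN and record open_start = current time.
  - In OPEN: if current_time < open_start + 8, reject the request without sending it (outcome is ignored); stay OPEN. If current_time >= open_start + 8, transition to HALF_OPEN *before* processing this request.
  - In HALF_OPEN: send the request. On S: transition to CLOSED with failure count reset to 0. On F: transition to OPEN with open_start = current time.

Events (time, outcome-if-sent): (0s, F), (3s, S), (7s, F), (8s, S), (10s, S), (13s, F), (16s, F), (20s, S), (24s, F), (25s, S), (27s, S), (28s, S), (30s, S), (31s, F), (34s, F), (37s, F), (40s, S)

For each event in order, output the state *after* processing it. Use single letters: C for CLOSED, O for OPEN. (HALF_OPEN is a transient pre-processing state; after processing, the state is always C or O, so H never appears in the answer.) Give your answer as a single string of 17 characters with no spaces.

Answer: CCCCCCOOOOOOOOOOO

Derivation:
State after each event:
  event#1 t=0s outcome=F: state=CLOSED
  event#2 t=3s outcome=S: state=CLOSED
  event#3 t=7s outcome=F: state=CLOSED
  event#4 t=8s outcome=S: state=CLOSED
  event#5 t=10s outcome=S: state=CLOSED
  event#6 t=13s outcome=F: state=CLOSED
  event#7 t=16s outcome=F: state=OPEN
  event#8 t=20s outcome=S: state=OPEN
  event#9 t=24s outcome=F: state=OPEN
  event#10 t=25s outcome=S: state=OPEN
  event#11 t=27s outcome=S: state=OPEN
  event#12 t=28s outcome=S: state=OPEN
  event#13 t=30s outcome=S: state=OPEN
  event#14 t=31s outcome=F: state=OPEN
  event#15 t=34s outcome=F: state=OPEN
  event#16 t=37s outcome=F: state=OPEN
  event#17 t=40s outcome=S: state=OPEN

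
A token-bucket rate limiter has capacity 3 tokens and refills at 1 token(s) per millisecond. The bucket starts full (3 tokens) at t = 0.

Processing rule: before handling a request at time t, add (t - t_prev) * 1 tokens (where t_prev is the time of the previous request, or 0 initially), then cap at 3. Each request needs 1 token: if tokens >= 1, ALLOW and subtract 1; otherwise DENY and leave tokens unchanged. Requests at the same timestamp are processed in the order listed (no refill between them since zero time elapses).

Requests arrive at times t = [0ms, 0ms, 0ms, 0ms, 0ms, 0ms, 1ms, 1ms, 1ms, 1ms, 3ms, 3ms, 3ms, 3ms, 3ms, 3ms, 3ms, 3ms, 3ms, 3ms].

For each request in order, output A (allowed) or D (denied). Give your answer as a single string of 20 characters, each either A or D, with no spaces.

Simulating step by step:
  req#1 t=0ms: ALLOW
  req#2 t=0ms: ALLOW
  req#3 t=0ms: ALLOW
  req#4 t=0ms: DENY
  req#5 t=0ms: DENY
  req#6 t=0ms: DENY
  req#7 t=1ms: ALLOW
  req#8 t=1ms: DENY
  req#9 t=1ms: DENY
  req#10 t=1ms: DENY
  req#11 t=3ms: ALLOW
  req#12 t=3ms: ALLOW
  req#13 t=3ms: DENY
  req#14 t=3ms: DENY
  req#15 t=3ms: DENY
  req#16 t=3ms: DENY
  req#17 t=3ms: DENY
  req#18 t=3ms: DENY
  req#19 t=3ms: DENY
  req#20 t=3ms: DENY

Answer: AAADDDADDDAADDDDDDDD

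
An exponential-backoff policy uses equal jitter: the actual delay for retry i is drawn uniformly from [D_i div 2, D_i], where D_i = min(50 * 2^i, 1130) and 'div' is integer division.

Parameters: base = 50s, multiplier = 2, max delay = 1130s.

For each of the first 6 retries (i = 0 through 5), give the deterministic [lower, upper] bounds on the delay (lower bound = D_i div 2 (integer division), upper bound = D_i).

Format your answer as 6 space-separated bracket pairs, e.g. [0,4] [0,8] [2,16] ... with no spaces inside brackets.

Computing bounds per retry:
  i=0: D_i=min(50*2^0,1130)=50, bounds=[25,50]
  i=1: D_i=min(50*2^1,1130)=100, bounds=[50,100]
  i=2: D_i=min(50*2^2,1130)=200, bounds=[100,200]
  i=3: D_i=min(50*2^3,1130)=400, bounds=[200,400]
  i=4: D_i=min(50*2^4,1130)=800, bounds=[400,800]
  i=5: D_i=min(50*2^5,1130)=1130, bounds=[565,1130]

Answer: [25,50] [50,100] [100,200] [200,400] [400,800] [565,1130]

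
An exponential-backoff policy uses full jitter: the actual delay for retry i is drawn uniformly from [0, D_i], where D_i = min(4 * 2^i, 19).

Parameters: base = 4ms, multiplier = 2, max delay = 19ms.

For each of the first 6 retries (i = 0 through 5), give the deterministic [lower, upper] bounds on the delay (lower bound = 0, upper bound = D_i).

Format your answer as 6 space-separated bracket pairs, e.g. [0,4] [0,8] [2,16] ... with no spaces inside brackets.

Answer: [0,4] [0,8] [0,16] [0,19] [0,19] [0,19]

Derivation:
Computing bounds per retry:
  i=0: D_i=min(4*2^0,19)=4, bounds=[0,4]
  i=1: D_i=min(4*2^1,19)=8, bounds=[0,8]
  i=2: D_i=min(4*2^2,19)=16, bounds=[0,16]
  i=3: D_i=min(4*2^3,19)=19, bounds=[0,19]
  i=4: D_i=min(4*2^4,19)=19, bounds=[0,19]
  i=5: D_i=min(4*2^5,19)=19, bounds=[0,19]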